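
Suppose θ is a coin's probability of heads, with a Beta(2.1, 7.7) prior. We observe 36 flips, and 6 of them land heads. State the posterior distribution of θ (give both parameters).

Posterior: Beta(8.1, 37.7)

Observing 6 successes and 30 failures updates Beta(2.1, 7.7) by adding the success and failure counts to the two shape parameters: α = 2.1+6 = 8.1, β = 7.7+30 = 37.7.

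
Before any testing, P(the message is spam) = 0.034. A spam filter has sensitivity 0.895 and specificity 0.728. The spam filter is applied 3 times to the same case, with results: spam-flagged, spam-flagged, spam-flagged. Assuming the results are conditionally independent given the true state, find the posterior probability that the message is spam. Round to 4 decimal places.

With H the event that the message is spam, the joint likelihood of the observed sequence is P(data|H) = 0.895·0.895·0.895 = 0.71692 and P(data|¬H) = 0.272·0.272·0.272 = 0.020124.
Bayes: P(H|data) = 0.034·0.71692 / (0.034·0.71692 + 0.966·0.020124) = 0.024375/0.043815 = 0.5563.

Posterior P(H) ≈ 0.5563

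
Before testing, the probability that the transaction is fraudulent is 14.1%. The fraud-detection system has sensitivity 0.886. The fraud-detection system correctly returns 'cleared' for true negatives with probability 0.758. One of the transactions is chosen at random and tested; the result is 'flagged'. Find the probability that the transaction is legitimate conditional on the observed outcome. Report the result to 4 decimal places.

P(¬H | E) ≈ 0.6246

Let H be the event that the transaction is fraudulent. P(H) = 0.141, so P(¬H) = 0.859. With E the 'flagged' result, P(E|H) = 0.886 and P(E|¬H) = 0.242.
P(E) = 0.886·0.141 + 0.242·0.859 = 0.12493 + 0.20788 = 0.33280.
By Bayes' theorem, P(H|E) = 0.12493 / 0.33280 = 0.3754. Hence P(¬H|E) = 1 − 0.3754 = 0.6246.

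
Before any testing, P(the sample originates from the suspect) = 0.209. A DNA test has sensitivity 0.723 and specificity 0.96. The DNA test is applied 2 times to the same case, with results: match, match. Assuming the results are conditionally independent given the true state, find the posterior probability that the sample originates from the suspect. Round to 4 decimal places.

Posterior P(H) ≈ 0.9885

With H the event that the sample originates from the suspect, the joint likelihood of the observed sequence is P(data|H) = 0.723·0.723 = 0.52273 and P(data|¬H) = 0.04·0.04 = 0.0016000.
Bayes: P(H|data) = 0.209·0.52273 / (0.209·0.52273 + 0.791·0.0016000) = 0.10925/0.11052 = 0.9885.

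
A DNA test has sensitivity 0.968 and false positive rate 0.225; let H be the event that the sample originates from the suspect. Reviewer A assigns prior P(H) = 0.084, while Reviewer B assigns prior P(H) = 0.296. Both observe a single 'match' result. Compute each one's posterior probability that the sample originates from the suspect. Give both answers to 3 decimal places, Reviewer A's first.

P('+'|H) = 0.968, P('+'|¬H) = 0.225.
Reviewer A: numerator 0.968·0.084 = 0.081312; evidence = 0.081312+0.225·0.916 = 0.28741; posterior = 0.283.
Reviewer B: numerator 0.968·0.296 = 0.28653; evidence = 0.28653+0.225·0.704 = 0.44493; posterior = 0.644.

Reviewer A: 0.283; Reviewer B: 0.644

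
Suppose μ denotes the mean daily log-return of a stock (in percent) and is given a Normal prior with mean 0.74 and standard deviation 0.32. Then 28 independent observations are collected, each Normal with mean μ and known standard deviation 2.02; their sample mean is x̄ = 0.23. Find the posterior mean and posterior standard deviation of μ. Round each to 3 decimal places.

Posterior mean ≈ 0.530; posterior SD ≈ 0.245

With known σ, the Normal prior is conjugate. Weight on the data is w = (n/σ²)/(n/σ² + 1/τ₀²) = 6.86207/(6.86207+9.76562) = 0.41269.
Posterior mean = w·x̄ + (1−w)·μ₀ = 0.41269·0.23 + 0.58731·0.74 = 0.530. Posterior variance = 1/(6.86207+9.76562) = 0.0601406, so SD = 0.245.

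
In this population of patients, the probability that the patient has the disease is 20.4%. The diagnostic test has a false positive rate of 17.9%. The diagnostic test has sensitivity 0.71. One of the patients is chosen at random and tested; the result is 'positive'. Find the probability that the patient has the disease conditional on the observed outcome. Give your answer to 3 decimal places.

P(H | E) ≈ 0.504

Write H for 'the patient has the disease'. Prior odds H:¬H = 0.204/0.796 = 0.25628. For the 'positive' outcome, the likelihood ratio is 0.71/0.179 = 3.9665.
Posterior odds = 0.25628 × 3.9665 = 1.0165, so P(H|E) = 1.0165/(1+1.0165) = 0.504.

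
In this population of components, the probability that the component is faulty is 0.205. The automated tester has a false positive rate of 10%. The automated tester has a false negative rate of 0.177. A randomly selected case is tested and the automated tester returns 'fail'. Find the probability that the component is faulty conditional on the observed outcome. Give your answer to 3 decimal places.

Let H be the event that the component is faulty. P(H) = 0.205, so P(¬H) = 0.795. With E the 'fail' result, P(E|H) = 0.823 and P(E|¬H) = 0.1.
P(E) = 0.823·0.205 + 0.1·0.795 = 0.16871 + 0.079500 = 0.24821.
By Bayes' theorem, P(H|E) = 0.16871 / 0.24821 = 0.680.

P(H | E) ≈ 0.680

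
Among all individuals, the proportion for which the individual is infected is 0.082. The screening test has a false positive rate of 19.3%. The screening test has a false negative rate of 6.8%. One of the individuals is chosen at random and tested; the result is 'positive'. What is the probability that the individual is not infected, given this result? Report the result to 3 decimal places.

Let H be the event that the individual is infected. P(H) = 0.082, so P(¬H) = 0.918. With E the 'positive' result, P(E|H) = 0.932 and P(E|¬H) = 0.193.
P(E) = 0.932·0.082 + 0.193·0.918 = 0.076424 + 0.17717 = 0.25360.
By Bayes' theorem, P(H|E) = 0.076424 / 0.25360 = 0.301. Hence P(¬H|E) = 1 − 0.301 = 0.699.

P(¬H | E) ≈ 0.699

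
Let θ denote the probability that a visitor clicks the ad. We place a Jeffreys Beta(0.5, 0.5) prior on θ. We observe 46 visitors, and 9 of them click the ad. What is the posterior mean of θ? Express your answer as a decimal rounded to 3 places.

Posterior mean ≈ 0.202

Observing 9 successes and 37 failures updates Beta(0.5, 0.5) by adding the success and failure counts to the two shape parameters: α = 0.5+9 = 9.5, β = 0.5+37 = 37.5.
Posterior mean = α/(α+β) = 9.5/47 = 0.202.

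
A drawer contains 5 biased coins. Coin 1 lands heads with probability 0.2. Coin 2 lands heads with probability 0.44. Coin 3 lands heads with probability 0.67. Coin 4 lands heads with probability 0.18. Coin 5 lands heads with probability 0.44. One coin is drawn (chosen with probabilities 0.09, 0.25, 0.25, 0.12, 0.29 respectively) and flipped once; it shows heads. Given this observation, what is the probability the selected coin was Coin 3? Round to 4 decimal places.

Tabulate prior·likelihood by source: [1] prior 0.09, lik 0.2, product 0.01800; [2] prior 0.25, lik 0.44, product 0.1100; [3] prior 0.25, lik 0.67, product 0.1675; [4] prior 0.12, lik 0.18, product 0.02160; [5] prior 0.29, lik 0.44, product 0.1276.
Normalizing constant = 0.44470; the posterior for Coin 3 is its product over the sum, 0.1675/0.44470 = 0.3767.

Posterior probability ≈ 0.3767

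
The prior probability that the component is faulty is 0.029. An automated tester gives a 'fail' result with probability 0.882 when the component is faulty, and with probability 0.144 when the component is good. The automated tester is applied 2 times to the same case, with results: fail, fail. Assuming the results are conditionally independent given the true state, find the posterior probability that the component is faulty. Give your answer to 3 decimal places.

Let H be the event that the component is faulty; start with P(H) = 0.029. P('fail'|H) = 0.882, P('fail'|¬H) = 0.144.
Update on result 1 ('fail'): P(H) ← 0.882·0.0290 / (0.882·0.0290 + 0.144·0.9710) = 0.025578/0.16540 = 0.1546.
Update on result 2 ('fail'): P(H) ← 0.882·0.1546 / (0.882·0.1546 + 0.144·0.8454) = 0.13639/0.25813 = 0.5284.

Posterior P(H) ≈ 0.528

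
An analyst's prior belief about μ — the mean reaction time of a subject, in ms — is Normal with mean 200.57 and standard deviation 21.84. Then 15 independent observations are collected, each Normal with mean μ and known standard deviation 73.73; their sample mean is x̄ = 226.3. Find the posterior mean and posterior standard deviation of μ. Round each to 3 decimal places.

Prior precision 1/τ₀² = 1/21.84² = 0.00209650; data precision n/σ² = 15/73.73² = 0.00275932.
Posterior precision = 0.00209650 + 0.00275932 = 0.00485582, giving posterior SD = 1/√0.00485582 = 14.351.
Posterior mean = (0.00209650·200.57 + 0.00275932·226.3) / 0.00485582 = 215.191.

Posterior mean ≈ 215.191; posterior SD ≈ 14.351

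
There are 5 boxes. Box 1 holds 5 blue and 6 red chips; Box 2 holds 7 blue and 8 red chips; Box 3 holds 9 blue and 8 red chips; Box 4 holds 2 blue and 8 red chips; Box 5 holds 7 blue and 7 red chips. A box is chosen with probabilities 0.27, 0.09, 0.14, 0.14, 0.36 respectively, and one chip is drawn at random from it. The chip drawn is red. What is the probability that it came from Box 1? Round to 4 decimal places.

Posterior probability ≈ 0.2662

P(red|Box 1) = 0.5455; P(red|Box 2) = 0.5333; P(red|Box 3) = 0.4706; P(red|Box 4) = 0.8; P(red|Box 5) = 0.5.
Prior × likelihood for each source: 0.27·0.5455=0.1473, 0.09·0.5333=0.04800, 0.14·0.4706=0.06588, 0.14·0.8=0.1120, 0.36·0.5=0.1800. Summing gives P(red) = 0.55316.
P(Box 1 | red) = 0.1473 / 0.55316 = 0.2662.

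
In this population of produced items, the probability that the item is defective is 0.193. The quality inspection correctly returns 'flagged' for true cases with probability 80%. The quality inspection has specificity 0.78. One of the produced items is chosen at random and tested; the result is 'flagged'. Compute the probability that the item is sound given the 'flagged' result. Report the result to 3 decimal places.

P(¬H | E) ≈ 0.535

Let H be the event that the item is defective. P(H) = 0.193, so P(¬H) = 0.807. With E the 'flagged' result, P(E|H) = 0.8 and P(E|¬H) = 0.22.
P(E) = 0.8·0.193 + 0.22·0.807 = 0.15440 + 0.17754 = 0.33194.
By Bayes' theorem, P(H|E) = 0.15440 / 0.33194 = 0.465. Hence P(¬H|E) = 1 − 0.465 = 0.535.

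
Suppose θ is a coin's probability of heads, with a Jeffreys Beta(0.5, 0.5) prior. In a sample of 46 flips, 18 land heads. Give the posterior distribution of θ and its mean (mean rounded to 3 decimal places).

Observing 18 successes and 28 failures updates Beta(0.5, 0.5) by adding the success and failure counts to the two shape parameters: α = 0.5+18 = 18.5, β = 0.5+28 = 28.5.
E[θ | data] = 18.5/(18.5+28.5) = 0.394.

Posterior: Beta(18.5, 28.5); mean ≈ 0.394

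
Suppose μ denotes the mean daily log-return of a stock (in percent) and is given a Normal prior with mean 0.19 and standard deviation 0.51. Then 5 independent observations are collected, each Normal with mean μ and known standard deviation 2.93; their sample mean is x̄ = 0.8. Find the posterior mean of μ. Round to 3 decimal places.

Posterior mean ≈ 0.270

With known σ, the Normal prior is conjugate. Weight on the data is w = (n/σ²)/(n/σ² + 1/τ₀²) = 0.582418/(0.582418+3.84468) = 0.13156.
Posterior mean = w·x̄ + (1−w)·μ₀ = 0.13156·0.8 + 0.86844·0.19 = 0.270.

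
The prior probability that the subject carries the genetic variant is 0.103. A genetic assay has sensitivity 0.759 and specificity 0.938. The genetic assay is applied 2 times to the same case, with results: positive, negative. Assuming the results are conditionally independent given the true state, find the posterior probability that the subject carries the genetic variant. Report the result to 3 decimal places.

Posterior P(H) ≈ 0.265

Let H be the event that the subject carries the genetic variant; start with P(H) = 0.103. P('positive'|H) = 0.759, P('positive'|¬H) = 0.062.
Update on result 1 ('positive'): P(H) ← 0.759·0.1030 / (0.759·0.1030 + 0.062·0.8970) = 0.078177/0.13379 = 0.5843.
Update on result 2 ('negative'): P(H) ← 0.241·0.5843 / (0.241·0.5843 + 0.938·0.4157) = 0.14082/0.53073 = 0.2653.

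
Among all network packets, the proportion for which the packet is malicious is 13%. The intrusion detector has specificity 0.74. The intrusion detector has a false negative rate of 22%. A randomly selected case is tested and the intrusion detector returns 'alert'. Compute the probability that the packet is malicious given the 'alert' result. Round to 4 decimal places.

P(H | E) ≈ 0.3095

Write H for 'the packet is malicious'. Prior odds H:¬H = 0.13/0.87 = 0.14943. For the 'alert' outcome, the likelihood ratio is 0.78/0.26 = 3.0000.
Posterior odds = 0.14943 × 3.0000 = 0.44828, so P(H|E) = 0.44828/(1+0.44828) = 0.3095.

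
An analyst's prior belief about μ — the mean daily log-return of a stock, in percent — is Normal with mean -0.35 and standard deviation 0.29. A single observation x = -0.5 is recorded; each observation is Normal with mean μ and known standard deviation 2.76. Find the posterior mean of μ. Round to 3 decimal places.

Posterior mean ≈ -0.352

Prior precision 1/τ₀² = 1/0.29² = 11.8906; data precision n/σ² = 1/2.76² = 0.131275.
Posterior precision = 11.8906 + 0.131275 = 12.0219.
Posterior mean = (11.8906·-0.35 + 0.131275·-0.5) / 12.0219 = -0.352.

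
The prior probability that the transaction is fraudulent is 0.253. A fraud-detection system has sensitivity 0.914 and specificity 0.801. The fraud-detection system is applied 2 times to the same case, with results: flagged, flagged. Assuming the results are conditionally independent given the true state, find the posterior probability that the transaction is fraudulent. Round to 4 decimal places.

Let H be the event that the transaction is fraudulent; start with P(H) = 0.253. P('flagged'|H) = 0.914, P('flagged'|¬H) = 0.199.
Update on result 1 ('flagged'): P(H) ← 0.914·0.2530 / (0.914·0.2530 + 0.199·0.7470) = 0.23124/0.37989 = 0.6087.
Update on result 2 ('flagged'): P(H) ← 0.914·0.6087 / (0.914·0.6087 + 0.199·0.3913) = 0.55635/0.63422 = 0.8772.

Posterior P(H) ≈ 0.8772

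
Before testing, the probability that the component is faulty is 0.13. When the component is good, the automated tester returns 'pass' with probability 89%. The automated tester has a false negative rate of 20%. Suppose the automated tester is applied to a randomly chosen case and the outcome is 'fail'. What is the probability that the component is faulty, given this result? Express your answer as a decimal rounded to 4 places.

Write H for 'the component is faulty'. Prior odds H:¬H = 0.13/0.87 = 0.14943. For the 'fail' outcome, the likelihood ratio is 0.8/0.11 = 7.2727.
Posterior odds = 0.14943 × 7.2727 = 1.0867, so P(H|E) = 1.0867/(1+1.0867) = 0.5208.

P(H | E) ≈ 0.5208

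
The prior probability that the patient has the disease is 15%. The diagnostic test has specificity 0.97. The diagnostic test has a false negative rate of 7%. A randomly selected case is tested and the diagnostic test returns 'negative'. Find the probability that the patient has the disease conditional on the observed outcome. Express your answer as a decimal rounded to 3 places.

Write H for 'the patient has the disease'. Prior odds H:¬H = 0.15/0.85 = 0.17647. For the 'negative' outcome, the likelihood ratio is 0.07/0.97 = 0.072165.
Posterior odds = 0.17647 × 0.072165 = 0.012735, so P(H|E) = 0.012735/(1+0.012735) = 0.013.

P(H | E) ≈ 0.013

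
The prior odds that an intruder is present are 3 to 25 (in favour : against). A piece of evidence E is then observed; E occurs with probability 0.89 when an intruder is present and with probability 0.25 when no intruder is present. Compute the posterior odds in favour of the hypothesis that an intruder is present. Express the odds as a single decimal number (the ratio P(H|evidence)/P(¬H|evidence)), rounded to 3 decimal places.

Prior odds = 3/25 = 0.12000. In log-odds, ln(0.12000) = -2.1203.
Add log likelihood ratio: ln(3.5600) = 1.2698.
Posterior log-odds = -0.85050, so posterior odds = exp(-0.85050) = 0.42720.

Posterior odds ≈ 0.427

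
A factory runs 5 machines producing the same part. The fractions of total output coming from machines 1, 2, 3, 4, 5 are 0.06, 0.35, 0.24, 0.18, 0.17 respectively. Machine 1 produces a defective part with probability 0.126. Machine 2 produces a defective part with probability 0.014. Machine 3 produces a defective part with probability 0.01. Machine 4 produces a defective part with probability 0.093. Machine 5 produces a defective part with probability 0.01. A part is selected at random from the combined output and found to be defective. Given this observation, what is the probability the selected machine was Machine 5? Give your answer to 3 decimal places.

P(defective|M1) = 0.126; P(defective|M2) = 0.014; P(defective|M3) = 0.01; P(defective|M4) = 0.093; P(defective|M5) = 0.01.
Prior × likelihood for each source: 0.06·0.126=0.007560, 0.35·0.014=0.004900, 0.24·0.01=0.002400, 0.18·0.093=0.01674, 0.17·0.01=0.001700. Summing gives P(defective) = 0.033300.
P(Machine 5 | defective) = 0.001700 / 0.033300 = 0.051.

Posterior probability ≈ 0.051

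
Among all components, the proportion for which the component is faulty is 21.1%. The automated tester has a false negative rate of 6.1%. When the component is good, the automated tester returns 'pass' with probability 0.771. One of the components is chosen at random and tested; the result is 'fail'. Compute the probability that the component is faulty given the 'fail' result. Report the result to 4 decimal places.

P(H | E) ≈ 0.5230

Let H be the event that the component is faulty. P(H) = 0.211, so P(¬H) = 0.789. With E the 'fail' result, P(E|H) = 0.939 and P(E|¬H) = 0.229.
P(E) = 0.939·0.211 + 0.229·0.789 = 0.19813 + 0.18068 = 0.37881.
By Bayes' theorem, P(H|E) = 0.19813 / 0.37881 = 0.5230.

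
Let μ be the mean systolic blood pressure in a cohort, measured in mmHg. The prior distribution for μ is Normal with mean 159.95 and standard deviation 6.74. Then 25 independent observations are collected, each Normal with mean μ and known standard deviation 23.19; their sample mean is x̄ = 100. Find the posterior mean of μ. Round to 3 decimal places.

With known σ, the Normal prior is conjugate. Weight on the data is w = (n/σ²)/(n/σ² + 1/τ₀²) = 0.0464877/(0.0464877+0.0220130) = 0.67865.
Posterior mean = w·x̄ + (1−w)·μ₀ = 0.67865·100 + 0.32135·159.95 = 119.265.

Posterior mean ≈ 119.265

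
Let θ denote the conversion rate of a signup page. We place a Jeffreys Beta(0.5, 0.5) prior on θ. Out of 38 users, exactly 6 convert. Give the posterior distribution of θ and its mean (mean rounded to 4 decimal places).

The binomial likelihood is conjugate to the Beta prior: with 6 successes and 32 failures, the posterior is Beta(0.5+6, 0.5+32) = Beta(6.5, 32.5).
E[θ | data] = 6.5/(6.5+32.5) = 0.1667.

Posterior: Beta(6.5, 32.5); mean ≈ 0.1667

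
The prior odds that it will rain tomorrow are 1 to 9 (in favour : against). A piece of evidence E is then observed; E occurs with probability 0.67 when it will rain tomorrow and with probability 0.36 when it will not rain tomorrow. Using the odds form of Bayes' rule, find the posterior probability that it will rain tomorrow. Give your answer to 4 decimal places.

Posterior probability ≈ 0.1714

Prior odds = 1/9 = 0.11111.
Likelihood ratio for E = 0.67/0.36 = 1.8611.
Posterior odds = prior odds × LR = 0.20679.
Posterior probability = odds/(1+odds) = 0.20679/1.2068 = 0.1714.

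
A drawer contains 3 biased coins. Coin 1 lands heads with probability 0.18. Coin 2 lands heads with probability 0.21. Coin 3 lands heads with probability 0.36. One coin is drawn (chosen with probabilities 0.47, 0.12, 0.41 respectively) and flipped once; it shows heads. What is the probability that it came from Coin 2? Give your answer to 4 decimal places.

P(heads|C1) = 0.18; P(heads|C2) = 0.21; P(heads|C3) = 0.36.
Prior × likelihood for each source: 0.47·0.18=0.08460, 0.12·0.21=0.02520, 0.41·0.36=0.1476. Summing gives P(heads) = 0.25740.
P(Coin 2 | heads) = 0.02520 / 0.25740 = 0.0979.

Posterior probability ≈ 0.0979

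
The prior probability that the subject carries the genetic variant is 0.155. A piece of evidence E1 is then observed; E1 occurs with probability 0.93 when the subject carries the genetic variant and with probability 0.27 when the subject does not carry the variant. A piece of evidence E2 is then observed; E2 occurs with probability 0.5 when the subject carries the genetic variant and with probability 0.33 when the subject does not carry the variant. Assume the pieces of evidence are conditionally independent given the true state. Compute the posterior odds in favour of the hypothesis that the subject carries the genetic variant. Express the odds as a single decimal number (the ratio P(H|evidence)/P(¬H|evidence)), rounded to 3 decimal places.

Posterior odds ≈ 0.957

Prior odds = 0.155/(1−0.155) = 0.18343. In log-odds, ln(0.18343) = -1.6959.
Add log likelihood ratios: ln(3.4444) + ln(1.5152) = 1.6523.
Posterior log-odds = -0.043633, so posterior odds = exp(-0.043633) = 0.95730.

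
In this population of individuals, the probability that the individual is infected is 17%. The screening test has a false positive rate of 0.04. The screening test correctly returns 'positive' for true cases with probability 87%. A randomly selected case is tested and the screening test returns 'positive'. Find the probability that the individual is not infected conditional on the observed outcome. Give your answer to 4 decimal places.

P(¬H | E) ≈ 0.1833

Write H for 'the individual is infected'. Prior odds H:¬H = 0.17/0.83 = 0.20482. For the 'positive' outcome, the likelihood ratio is 0.87/0.04 = 21.750.
Posterior odds = 0.20482 × 21.750 = 4.4548, so P(H|E) = 4.4548/(1+4.4548) = 0.8167. Then P(¬H|E) = 1 − 0.8167 = 0.1833.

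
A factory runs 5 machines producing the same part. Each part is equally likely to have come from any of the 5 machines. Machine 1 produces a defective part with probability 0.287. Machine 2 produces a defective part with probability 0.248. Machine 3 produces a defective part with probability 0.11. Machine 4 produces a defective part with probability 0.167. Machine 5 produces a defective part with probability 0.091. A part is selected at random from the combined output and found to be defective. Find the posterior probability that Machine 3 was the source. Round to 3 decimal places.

Tabulate prior·likelihood by source: [1] prior 0.2, lik 0.287, product 0.05740; [2] prior 0.2, lik 0.248, product 0.04960; [3] prior 0.2, lik 0.11, product 0.02200; [4] prior 0.2, lik 0.167, product 0.03340; [5] prior 0.2, lik 0.091, product 0.01820.
Normalizing constant = 0.18060; the posterior for Machine 3 is its product over the sum, 0.02200/0.18060 = 0.122.

Posterior probability ≈ 0.122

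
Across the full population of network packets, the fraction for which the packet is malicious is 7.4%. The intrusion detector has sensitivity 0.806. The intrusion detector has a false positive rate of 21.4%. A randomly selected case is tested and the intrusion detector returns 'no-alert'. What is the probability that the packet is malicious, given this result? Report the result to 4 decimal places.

Let H be the event that the packet is malicious. P(H) = 0.074, so P(¬H) = 0.926. With E the 'no-alert' result, P(E|H) = 0.194 and P(E|¬H) = 0.786.
P(E) = 0.194·0.074 + 0.786·0.926 = 0.014356 + 0.72784 = 0.74219.
By Bayes' theorem, P(H|E) = 0.014356 / 0.74219 = 0.0193.

P(H | E) ≈ 0.0193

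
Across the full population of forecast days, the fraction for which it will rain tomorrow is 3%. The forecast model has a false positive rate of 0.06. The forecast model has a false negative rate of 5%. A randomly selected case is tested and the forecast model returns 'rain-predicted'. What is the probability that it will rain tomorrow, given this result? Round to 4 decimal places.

Write H for 'it will rain tomorrow'. Prior odds H:¬H = 0.03/0.97 = 0.030928. For the 'rain-predicted' outcome, the likelihood ratio is 0.95/0.06 = 15.833.
Posterior odds = 0.030928 × 15.833 = 0.48969, so P(H|E) = 0.48969/(1+0.48969) = 0.3287.

P(H | E) ≈ 0.3287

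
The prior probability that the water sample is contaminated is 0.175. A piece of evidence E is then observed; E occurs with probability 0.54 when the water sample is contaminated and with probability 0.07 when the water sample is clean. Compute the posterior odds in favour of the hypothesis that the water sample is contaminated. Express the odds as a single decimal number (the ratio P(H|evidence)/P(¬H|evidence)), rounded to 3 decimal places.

Prior odds = 0.175/(1−0.175) = 0.21212. In log-odds, ln(0.21212) = -1.5506.
Add log likelihood ratio: ln(7.7143) = 2.0431.
Posterior log-odds = 0.49248, so posterior odds = exp(0.49248) = 1.6364.

Posterior odds ≈ 1.636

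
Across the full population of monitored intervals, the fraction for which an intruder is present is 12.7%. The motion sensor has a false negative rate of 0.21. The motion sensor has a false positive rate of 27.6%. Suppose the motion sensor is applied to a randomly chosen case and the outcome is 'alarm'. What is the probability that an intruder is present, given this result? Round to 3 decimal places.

Write H for 'an intruder is present'. Prior odds H:¬H = 0.127/0.873 = 0.14548. For the 'alarm' outcome, the likelihood ratio is 0.79/0.276 = 2.8623.
Posterior odds = 0.14548 × 2.8623 = 0.41640, so P(H|E) = 0.41640/(1+0.41640) = 0.294.

P(H | E) ≈ 0.294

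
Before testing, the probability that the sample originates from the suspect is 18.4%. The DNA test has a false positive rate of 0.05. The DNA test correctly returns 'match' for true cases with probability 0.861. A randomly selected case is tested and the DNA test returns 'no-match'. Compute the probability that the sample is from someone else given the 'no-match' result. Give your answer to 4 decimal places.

Let H be the event that the sample originates from the suspect. P(H) = 0.184, so P(¬H) = 0.816. With E the 'no-match' result, P(E|H) = 0.139 and P(E|¬H) = 0.95.
P(E) = 0.139·0.184 + 0.95·0.816 = 0.025576 + 0.77520 = 0.80078.
By Bayes' theorem, P(H|E) = 0.025576 / 0.80078 = 0.0319. Hence P(¬H|E) = 1 − 0.0319 = 0.9681.

P(¬H | E) ≈ 0.9681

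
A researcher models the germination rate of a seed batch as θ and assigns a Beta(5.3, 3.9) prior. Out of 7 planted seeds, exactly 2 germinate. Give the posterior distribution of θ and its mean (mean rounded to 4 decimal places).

Observing 2 successes and 5 failures updates Beta(5.3, 3.9) by adding the success and failure counts to the two shape parameters: α = 5.3+2 = 7.3, β = 3.9+5 = 8.9.
Posterior mean = α/(α+β) = 7.3/16.2 = 0.4506.

Posterior: Beta(7.3, 8.9); mean ≈ 0.4506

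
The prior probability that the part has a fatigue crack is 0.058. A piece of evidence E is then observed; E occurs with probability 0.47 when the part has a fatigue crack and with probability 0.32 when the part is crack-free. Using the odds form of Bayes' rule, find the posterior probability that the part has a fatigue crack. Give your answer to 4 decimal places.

Posterior probability ≈ 0.0829

Prior odds = 0.058/(1−0.058) = 0.061571.
Likelihood ratio for E = 0.47/0.32 = 1.4687.
Posterior odds = prior odds × LR = 0.090433.
Posterior probability = odds/(1+odds) = 0.090433/1.0904 = 0.0829.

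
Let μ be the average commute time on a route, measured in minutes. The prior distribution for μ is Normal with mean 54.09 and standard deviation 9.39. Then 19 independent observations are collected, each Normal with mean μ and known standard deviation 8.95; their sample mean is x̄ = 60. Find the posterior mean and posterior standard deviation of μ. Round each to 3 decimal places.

Posterior mean ≈ 59.730; posterior SD ≈ 2.006

Prior precision 1/τ₀² = 1/9.39² = 0.0113415; data precision n/σ² = 19/8.95² = 0.237196.
Posterior precision = 0.0113415 + 0.237196 = 0.248538, giving posterior SD = 1/√0.248538 = 2.006.
Posterior mean = (0.0113415·54.09 + 0.237196·60) / 0.248538 = 59.730.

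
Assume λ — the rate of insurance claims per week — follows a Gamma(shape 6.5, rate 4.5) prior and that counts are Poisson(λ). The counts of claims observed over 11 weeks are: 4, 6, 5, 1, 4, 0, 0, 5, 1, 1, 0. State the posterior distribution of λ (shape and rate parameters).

Posterior: Gamma(shape=33.5, rate=15.5)

Total count ∑xᵢ = 27 over n = 11 weeks.
Gamma is conjugate to the Poisson likelihood: posterior is Gamma(shape = 6.5+27 = 33.5, rate = 4.5+11 = 15.5).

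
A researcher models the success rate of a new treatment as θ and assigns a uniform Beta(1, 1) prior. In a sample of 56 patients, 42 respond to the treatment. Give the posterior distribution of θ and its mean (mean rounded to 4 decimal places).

Observing 42 successes and 14 failures updates Beta(1, 1) by adding the success and failure counts to the two shape parameters: α = 1+42 = 43, β = 1+14 = 15.
E[θ | data] = 43/(43+15) = 0.7414.

Posterior: Beta(43, 15); mean ≈ 0.7414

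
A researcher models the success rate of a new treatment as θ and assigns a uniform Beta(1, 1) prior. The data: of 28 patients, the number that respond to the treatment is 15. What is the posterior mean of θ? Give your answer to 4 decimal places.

Posterior mean ≈ 0.5333

The binomial likelihood is conjugate to the Beta prior: with 15 successes and 13 failures, the posterior is Beta(1+15, 1+13) = Beta(16, 14).
Posterior mean = α/(α+β) = 16/30 = 0.5333.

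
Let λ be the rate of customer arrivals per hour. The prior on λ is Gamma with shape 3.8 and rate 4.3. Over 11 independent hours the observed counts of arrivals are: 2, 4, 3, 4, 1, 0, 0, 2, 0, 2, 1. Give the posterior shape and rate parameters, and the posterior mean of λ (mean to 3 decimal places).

Posterior: Gamma(shape=22.8, rate=15.3); mean ≈ 1.490

Total count ∑xᵢ = 19 over n = 11 hours.
Gamma is conjugate to the Poisson likelihood: posterior is Gamma(shape = 3.8+19 = 22.8, rate = 4.3+11 = 15.3).
E[λ | data] = 22.8/15.3 = 1.490.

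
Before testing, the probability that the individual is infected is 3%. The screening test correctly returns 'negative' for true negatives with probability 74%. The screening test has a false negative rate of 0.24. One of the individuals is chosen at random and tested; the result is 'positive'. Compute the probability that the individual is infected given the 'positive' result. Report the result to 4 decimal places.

P(H | E) ≈ 0.0829

Write H for 'the individual is infected'. Prior odds H:¬H = 0.03/0.97 = 0.030928. For the 'positive' outcome, the likelihood ratio is 0.76/0.26 = 2.9231.
Posterior odds = 0.030928 × 2.9231 = 0.090404, so P(H|E) = 0.090404/(1+0.090404) = 0.0829.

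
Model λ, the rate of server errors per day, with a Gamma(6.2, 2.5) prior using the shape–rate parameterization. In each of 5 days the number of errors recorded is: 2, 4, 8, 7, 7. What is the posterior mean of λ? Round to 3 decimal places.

Total count ∑xᵢ = 28 over n = 5 days.
Gamma is conjugate to the Poisson likelihood: posterior is Gamma(shape = 6.2+28 = 34.2, rate = 2.5+5 = 7.5).
Posterior mean = shape/rate = 34.2/7.5 = 4.560.

Posterior mean ≈ 4.560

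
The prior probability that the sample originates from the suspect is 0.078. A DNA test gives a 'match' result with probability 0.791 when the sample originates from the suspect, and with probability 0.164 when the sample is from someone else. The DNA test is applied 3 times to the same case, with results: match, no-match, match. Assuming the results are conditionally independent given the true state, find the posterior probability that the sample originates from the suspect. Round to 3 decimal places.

Let H be the event that the sample originates from the suspect; start with P(H) = 0.078. P('match'|H) = 0.791, P('match'|¬H) = 0.164.
Update on result 1 ('match'): P(H) ← 0.791·0.0780 / (0.791·0.0780 + 0.164·0.9220) = 0.061698/0.21291 = 0.2898.
Update on result 2 ('no-match'): P(H) ← 0.209·0.2898 / (0.209·0.2898 + 0.836·0.7102) = 0.060566/0.65430 = 0.0926.
Update on result 3 ('match'): P(H) ← 0.791·0.0926 / (0.791·0.0926 + 0.164·0.9074) = 0.073220/0.22204 = 0.3298.

Posterior P(H) ≈ 0.330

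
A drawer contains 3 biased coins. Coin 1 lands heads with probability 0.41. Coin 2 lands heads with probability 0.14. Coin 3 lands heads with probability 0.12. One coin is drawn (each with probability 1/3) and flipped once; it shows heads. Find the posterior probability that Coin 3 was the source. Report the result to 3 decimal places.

P(heads|C1) = 0.41; P(heads|C2) = 0.14; P(heads|C3) = 0.12.
Prior × likelihood for each source: 0.333333·0.41=0.1367, 0.333333·0.14=0.04667, 0.333333·0.12=0.04000. Summing gives P(heads) = 0.22333.
P(Coin 3 | heads) = 0.04000 / 0.22333 = 0.179.

Posterior probability ≈ 0.179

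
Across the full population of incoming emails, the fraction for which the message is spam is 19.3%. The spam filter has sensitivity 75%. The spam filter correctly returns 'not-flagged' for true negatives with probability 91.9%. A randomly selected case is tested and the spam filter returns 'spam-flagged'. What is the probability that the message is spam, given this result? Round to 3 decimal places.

Let H be the event that the message is spam. P(H) = 0.193, so P(¬H) = 0.807. With E the 'spam-flagged' result, P(E|H) = 0.75 and P(E|¬H) = 0.081.
P(E) = 0.75·0.193 + 0.081·0.807 = 0.14475 + 0.065367 = 0.21012.
By Bayes' theorem, P(H|E) = 0.14475 / 0.21012 = 0.689.

P(H | E) ≈ 0.689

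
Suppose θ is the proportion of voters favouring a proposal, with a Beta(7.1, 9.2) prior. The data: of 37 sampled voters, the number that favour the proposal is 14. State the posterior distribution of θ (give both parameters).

Observing 14 successes and 23 failures updates Beta(7.1, 9.2) by adding the success and failure counts to the two shape parameters: α = 7.1+14 = 21.1, β = 9.2+23 = 32.2.

Posterior: Beta(21.1, 32.2)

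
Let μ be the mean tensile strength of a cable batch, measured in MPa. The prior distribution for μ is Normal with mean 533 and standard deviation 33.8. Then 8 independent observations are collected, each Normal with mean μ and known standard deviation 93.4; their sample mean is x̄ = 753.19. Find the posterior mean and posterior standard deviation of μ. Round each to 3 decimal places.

With known σ, the Normal prior is conjugate. Weight on the data is w = (n/σ²)/(n/σ² + 1/τ₀²) = 0.00091706/(0.00091706+0.00087532) = 0.51164.
Posterior mean = w·x̄ + (1−w)·μ₀ = 0.51164·753.19 + 0.48836·533 = 645.659. Posterior variance = 1/(0.00091706+0.00087532) = 557.919, so SD = 23.620.

Posterior mean ≈ 645.659; posterior SD ≈ 23.620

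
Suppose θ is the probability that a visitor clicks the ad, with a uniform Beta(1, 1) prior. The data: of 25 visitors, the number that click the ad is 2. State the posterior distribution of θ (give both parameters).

The binomial likelihood is conjugate to the Beta prior: with 2 successes and 23 failures, the posterior is Beta(1+2, 1+23) = Beta(3, 24).

Posterior: Beta(3, 24)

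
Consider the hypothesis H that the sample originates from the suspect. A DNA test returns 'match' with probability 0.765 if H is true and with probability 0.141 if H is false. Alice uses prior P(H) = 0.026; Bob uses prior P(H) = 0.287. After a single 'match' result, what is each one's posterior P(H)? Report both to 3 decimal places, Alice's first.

The likelihood ratio for a 'match' result is 0.765/0.141 = 5.4255.
Alice: prior odds 0.026/0.974 = 0.026694; posterior odds 0.14483; posterior probability 0.127.
Bob: prior odds 0.287/0.713 = 0.40252; posterior odds 2.1839; posterior probability 0.686.

Alice: 0.127; Bob: 0.686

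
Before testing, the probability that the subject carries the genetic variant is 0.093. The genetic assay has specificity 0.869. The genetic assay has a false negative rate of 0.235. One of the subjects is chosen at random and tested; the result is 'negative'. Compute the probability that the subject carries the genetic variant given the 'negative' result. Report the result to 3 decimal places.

Write H for 'the subject carries the genetic variant'. Prior odds H:¬H = 0.093/0.907 = 0.10254. For the 'negative' outcome, the likelihood ratio is 0.235/0.869 = 0.27043.
Posterior odds = 0.10254 × 0.27043 = 0.027728, so P(H|E) = 0.027728/(1+0.027728) = 0.027.

P(H | E) ≈ 0.027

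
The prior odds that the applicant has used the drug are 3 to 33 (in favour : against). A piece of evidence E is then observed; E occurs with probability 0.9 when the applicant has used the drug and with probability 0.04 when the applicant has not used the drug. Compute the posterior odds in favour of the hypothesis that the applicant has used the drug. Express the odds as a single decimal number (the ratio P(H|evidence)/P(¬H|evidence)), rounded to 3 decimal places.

Posterior odds ≈ 2.045

Prior odds = 3/33 = 0.090909.
Likelihood ratio for E = 0.9/0.04 = 22.500.
Posterior odds = prior odds × LR = 2.0455.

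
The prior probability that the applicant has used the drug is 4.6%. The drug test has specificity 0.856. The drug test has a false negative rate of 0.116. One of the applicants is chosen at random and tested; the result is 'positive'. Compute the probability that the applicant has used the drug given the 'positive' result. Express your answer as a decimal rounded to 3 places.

Let H be the event that the applicant has used the drug. P(H) = 0.046, so P(¬H) = 0.954. With E the 'positive' result, P(E|H) = 0.884 and P(E|¬H) = 0.144.
P(E) = 0.884·0.046 + 0.144·0.954 = 0.040664 + 0.13738 = 0.17804.
By Bayes' theorem, P(H|E) = 0.040664 / 0.17804 = 0.228.

P(H | E) ≈ 0.228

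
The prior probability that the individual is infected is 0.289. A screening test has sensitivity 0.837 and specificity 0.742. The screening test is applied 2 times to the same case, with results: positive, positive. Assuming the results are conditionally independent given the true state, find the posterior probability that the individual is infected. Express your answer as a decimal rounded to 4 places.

Let H be the event that the individual is infected; start with P(H) = 0.289. P('positive'|H) = 0.837, P('positive'|¬H) = 0.258.
Update on result 1 ('positive'): P(H) ← 0.837·0.2890 / (0.837·0.2890 + 0.258·0.7110) = 0.24189/0.42533 = 0.5687.
Update on result 2 ('positive'): P(H) ← 0.837·0.5687 / (0.837·0.5687 + 0.258·0.4313) = 0.47602/0.58729 = 0.8105.

Posterior P(H) ≈ 0.8105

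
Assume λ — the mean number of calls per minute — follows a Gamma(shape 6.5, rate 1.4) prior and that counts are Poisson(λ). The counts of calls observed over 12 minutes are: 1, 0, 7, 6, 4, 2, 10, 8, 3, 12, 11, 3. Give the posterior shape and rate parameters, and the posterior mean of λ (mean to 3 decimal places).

Posterior: Gamma(shape=73.5, rate=13.4); mean ≈ 5.485

Total count ∑xᵢ = 67 over n = 12 minutes.
Gamma is conjugate to the Poisson likelihood: posterior is Gamma(shape = 6.5+67 = 73.5, rate = 1.4+12 = 13.4).
E[λ | data] = 73.5/13.4 = 5.485.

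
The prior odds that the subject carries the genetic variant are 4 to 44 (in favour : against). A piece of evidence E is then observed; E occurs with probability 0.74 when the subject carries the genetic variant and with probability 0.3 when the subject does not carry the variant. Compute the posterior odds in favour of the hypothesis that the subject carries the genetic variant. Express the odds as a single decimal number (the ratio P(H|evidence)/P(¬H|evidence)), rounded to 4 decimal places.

Prior odds = 4/44 = 0.090909.
Likelihood ratio for E = 0.74/0.3 = 2.4667.
Posterior odds = prior odds × LR = 0.22424.

Posterior odds ≈ 0.2242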